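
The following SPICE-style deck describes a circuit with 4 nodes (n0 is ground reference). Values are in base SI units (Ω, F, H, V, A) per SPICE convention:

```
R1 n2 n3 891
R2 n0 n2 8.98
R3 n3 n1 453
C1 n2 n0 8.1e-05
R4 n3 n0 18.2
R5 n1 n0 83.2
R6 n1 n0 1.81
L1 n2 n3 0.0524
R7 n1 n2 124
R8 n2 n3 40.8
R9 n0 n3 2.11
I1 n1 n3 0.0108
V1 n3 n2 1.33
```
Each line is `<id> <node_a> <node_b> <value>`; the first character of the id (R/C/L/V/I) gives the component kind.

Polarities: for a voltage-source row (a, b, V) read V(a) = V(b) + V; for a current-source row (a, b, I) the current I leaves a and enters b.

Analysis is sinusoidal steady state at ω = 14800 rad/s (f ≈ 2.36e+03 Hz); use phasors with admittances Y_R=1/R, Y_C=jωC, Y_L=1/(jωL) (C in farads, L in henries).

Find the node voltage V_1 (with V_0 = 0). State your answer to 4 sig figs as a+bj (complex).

-0.01803+0.008013j V

Apply KCL at each of the 3 non-ground nodes and solve the resulting linear system.
Node n1: branches {R3, R5, R6, R7, I1} → V_1 = -0.01803+0.008013j
Node n2: branches {R1, R2, C1, L1, R7, R8, V1} → V_2 = -0.2432+0.4484j
Node n3: branches {R1, R3, R4, L1, R8, R9, I1, V1} → V_3 = 1.087+0.4484j
Source currents: i(V1)=-0.6005-0.2364j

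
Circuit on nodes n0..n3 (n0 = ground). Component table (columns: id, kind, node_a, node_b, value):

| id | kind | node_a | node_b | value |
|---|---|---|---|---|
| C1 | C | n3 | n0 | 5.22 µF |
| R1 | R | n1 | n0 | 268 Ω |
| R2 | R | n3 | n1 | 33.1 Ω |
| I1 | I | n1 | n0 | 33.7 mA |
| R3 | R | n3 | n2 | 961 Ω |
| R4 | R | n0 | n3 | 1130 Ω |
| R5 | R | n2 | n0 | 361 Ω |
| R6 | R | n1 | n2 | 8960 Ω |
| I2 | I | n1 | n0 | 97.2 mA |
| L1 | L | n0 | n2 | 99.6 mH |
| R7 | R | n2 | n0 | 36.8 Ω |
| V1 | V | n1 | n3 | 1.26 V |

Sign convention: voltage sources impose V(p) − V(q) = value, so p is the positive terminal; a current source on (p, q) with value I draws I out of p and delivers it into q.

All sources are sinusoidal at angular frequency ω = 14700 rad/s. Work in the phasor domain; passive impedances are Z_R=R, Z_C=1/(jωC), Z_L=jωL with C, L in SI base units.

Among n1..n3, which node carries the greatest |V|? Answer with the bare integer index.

1

Apply KCL at each of the 3 non-ground nodes and solve the resulting linear system.
Node n1: branches {R1, R2, I1, R6, I2, V1} → V_1 = 1.129+1.759j
Node n2: branches {R3, R5, R6, L1, R7} → V_2 = -0.001772+0.06514j
Node n3: branches {C1, R2, R3, R4, V1} → V_3 = -0.1313+1.759j
Source currents: i(V1)=-0.1733-0.006753j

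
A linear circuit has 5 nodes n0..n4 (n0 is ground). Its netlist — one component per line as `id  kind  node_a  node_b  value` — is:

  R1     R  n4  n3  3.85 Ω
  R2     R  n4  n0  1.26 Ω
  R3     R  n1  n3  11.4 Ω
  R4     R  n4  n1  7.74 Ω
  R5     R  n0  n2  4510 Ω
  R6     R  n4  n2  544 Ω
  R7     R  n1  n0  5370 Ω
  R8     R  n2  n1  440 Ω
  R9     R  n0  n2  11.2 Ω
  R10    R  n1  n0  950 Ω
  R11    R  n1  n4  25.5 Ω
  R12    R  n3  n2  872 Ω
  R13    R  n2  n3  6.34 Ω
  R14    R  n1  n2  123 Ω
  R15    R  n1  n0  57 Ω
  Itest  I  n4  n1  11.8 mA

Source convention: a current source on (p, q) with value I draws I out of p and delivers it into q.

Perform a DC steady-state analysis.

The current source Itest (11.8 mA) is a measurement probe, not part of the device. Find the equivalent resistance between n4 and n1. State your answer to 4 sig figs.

Element admittances at DC:
  Y(R1) = 0.2597 S between n4,n3
  Y(R2) = 0.7937 S between n4,n0
  Y(R3) = 0.08772 S between n1,n3
  Y(R4) = 0.1292 S between n4,n1
  Y(R5) = 0.0002217 S between n0,n2
  Y(R6) = 0.001838 S between n4,n2
  Y(R7) = 0.0001862 S between n1,n0
  Y(R8) = 0.002273 S between n2,n1
  Y(R9) = 0.08929 S between n0,n2
  Y(R10) = 0.001053 S between n1,n0
  Y(R11) = 0.03922 S between n1,n4
  Y(R12) = 0.001147 S between n3,n2
  Y(R13) = 0.1577 S between n2,n3
  Y(R14) = 0.008130 S between n1,n2
  Y(R15) = 0.01754 S between n1,n0
  Itest: injects 0.0118 A into n1 (from n4)
Assemble and solve the 4×4 MNA system:
  V(n1)=0.04324  V(n2)=0.007061  V(n3)=0.008773  V(n4)=-0.001820

R_eq = 3.818 Ω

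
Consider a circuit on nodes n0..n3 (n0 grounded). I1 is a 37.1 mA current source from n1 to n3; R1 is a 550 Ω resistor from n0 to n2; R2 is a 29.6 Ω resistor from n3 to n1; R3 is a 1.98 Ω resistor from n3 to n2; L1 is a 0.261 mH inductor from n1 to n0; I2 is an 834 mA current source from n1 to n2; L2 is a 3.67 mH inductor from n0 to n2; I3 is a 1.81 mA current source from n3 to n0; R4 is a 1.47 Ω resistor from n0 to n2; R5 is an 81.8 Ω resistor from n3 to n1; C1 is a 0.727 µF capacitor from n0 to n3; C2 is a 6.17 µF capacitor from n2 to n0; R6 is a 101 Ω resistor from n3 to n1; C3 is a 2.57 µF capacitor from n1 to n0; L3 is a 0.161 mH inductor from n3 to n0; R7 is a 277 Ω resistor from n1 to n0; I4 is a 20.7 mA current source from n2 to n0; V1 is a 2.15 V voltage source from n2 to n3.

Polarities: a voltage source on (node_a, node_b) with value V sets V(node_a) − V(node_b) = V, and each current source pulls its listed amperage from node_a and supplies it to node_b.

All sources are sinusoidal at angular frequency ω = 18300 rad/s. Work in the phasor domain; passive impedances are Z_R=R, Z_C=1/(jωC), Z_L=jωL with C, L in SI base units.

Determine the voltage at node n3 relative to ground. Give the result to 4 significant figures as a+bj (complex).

MNA unknowns: 3 node voltages V₁..V_3 plus 1 source current (V1)
I1: z[1]−=0.0371, z[3]+=0.0371
R1: Y=0.001818+0.000j on G[0,2]
R2: Y=0.03378+0.000j on G[3,1]
R3: Y=0.5051+0.000j on G[3,2]
L1: Y=0.000-0.2094j on G[1,0]
I2: z[1]−=0.834, z[2]+=0.834
L2: Y=0.000-0.01489j on G[0,2]
I3: z[3]−=0.00181, z[0]+=0.00181
R4: Y=0.6803+0.000j on G[0,2]
R5: Y=0.01222+0.000j on G[3,1]
C1: Y=0.000+0.01330j on G[0,3]
C2: Y=0.000+0.1129j on G[2,0]
R6: Y=0.009901+0.000j on G[3,1]
C3: Y=0.000+0.04703j on G[1,0]
L3: Y=0.000-0.3394j on G[3,0]
R7: Y=0.003610+0.000j on G[1,0]
I4: z[2]−=0.0207, z[0]+=0.0207
V1: row V2−V3=2.15, i_V1 at 2,3
solve → V1=-1.544-5.035j, V2=1.467-0.8781j, V3=-0.6828-0.8781j
aux → i_V1=-1.359+0.4551j

-0.6828-0.8781j V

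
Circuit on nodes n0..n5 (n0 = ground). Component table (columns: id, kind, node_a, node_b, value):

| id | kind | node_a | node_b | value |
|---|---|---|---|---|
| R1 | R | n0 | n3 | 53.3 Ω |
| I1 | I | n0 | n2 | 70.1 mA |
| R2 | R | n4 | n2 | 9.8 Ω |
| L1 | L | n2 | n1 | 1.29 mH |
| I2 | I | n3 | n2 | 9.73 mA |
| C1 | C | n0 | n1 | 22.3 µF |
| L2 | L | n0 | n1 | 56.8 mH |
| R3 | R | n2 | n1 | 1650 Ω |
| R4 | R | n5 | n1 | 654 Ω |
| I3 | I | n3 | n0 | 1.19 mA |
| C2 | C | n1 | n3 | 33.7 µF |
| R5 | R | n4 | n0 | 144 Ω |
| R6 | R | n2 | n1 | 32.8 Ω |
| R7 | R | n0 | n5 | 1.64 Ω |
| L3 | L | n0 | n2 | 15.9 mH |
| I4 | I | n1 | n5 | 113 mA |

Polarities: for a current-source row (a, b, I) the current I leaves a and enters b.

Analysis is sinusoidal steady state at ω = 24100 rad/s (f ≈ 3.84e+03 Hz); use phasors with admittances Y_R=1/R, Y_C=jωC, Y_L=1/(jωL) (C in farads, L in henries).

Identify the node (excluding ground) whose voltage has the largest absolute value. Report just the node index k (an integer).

MNA unknowns: 5 node voltages V₁..V_5
R1: Y=0.01876+0.000j on G[0,3]
I1: z[0]−=0.0701, z[2]+=0.0701
R2: Y=0.1020+0.000j on G[4,2]
L1: Y=0.000-0.03217j on G[2,1]
I2: z[3]−=0.00973, z[2]+=0.00973
C1: Y=0.000+0.5374j on G[0,1]
L2: Y=0.000-0.0007305j on G[0,1]
R3: Y=0.0006061+0.000j on G[2,1]
R4: Y=0.001529+0.000j on G[5,1]
I3: z[3]−=0.00119, z[0]+=0.00119
C2: Y=0.000+0.8122j on G[1,3]
R5: Y=0.006944+0.000j on G[4,0]
R6: Y=0.03049+0.000j on G[2,1]
R7: Y=0.6098+0.000j on G[0,5]
L3: Y=0.000-0.002610j on G[0,2]
I4: z[1]−=0.113, z[5]+=0.113
solve → V1=-0.01261+0.1004j, V2=1.138+1.147j, V3=-0.01523+0.1135j, V4=1.066+1.074j, V5=0.1848+0.0002512j

2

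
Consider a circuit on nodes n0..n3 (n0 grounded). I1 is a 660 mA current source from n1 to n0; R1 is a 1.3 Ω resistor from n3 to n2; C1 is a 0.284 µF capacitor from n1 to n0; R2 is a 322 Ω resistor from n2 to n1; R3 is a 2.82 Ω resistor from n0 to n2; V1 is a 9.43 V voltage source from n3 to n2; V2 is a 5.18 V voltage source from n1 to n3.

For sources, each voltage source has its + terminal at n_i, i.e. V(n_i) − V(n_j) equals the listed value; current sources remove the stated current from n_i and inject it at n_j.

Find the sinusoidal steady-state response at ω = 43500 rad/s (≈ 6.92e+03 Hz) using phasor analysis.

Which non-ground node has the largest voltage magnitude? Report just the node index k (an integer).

1

MNA unknowns: 3 node voltages V₁..V_3 plus 2 source currents (V1, V2)
I1: z[1]−=0.66, z[0]+=0.66
R1: Y=0.7692+0.000j on G[3,2]
C1: Y=0.000+0.01235j on G[1,0]
R2: Y=0.003106+0.000j on G[2,1]
R3: Y=0.3546+0.000j on G[0,2]
V1: row V3−V2=9.43, i_V1 at 3,2
V2: row V1−V3=5.18, i_V2 at 1,3
solve → V1=12.73-0.4436j, V2=-1.877-0.4436j, V3=7.553-0.4436j
aux → i_V1=-7.965-0.1573j, i_V2=-0.7109-0.1573j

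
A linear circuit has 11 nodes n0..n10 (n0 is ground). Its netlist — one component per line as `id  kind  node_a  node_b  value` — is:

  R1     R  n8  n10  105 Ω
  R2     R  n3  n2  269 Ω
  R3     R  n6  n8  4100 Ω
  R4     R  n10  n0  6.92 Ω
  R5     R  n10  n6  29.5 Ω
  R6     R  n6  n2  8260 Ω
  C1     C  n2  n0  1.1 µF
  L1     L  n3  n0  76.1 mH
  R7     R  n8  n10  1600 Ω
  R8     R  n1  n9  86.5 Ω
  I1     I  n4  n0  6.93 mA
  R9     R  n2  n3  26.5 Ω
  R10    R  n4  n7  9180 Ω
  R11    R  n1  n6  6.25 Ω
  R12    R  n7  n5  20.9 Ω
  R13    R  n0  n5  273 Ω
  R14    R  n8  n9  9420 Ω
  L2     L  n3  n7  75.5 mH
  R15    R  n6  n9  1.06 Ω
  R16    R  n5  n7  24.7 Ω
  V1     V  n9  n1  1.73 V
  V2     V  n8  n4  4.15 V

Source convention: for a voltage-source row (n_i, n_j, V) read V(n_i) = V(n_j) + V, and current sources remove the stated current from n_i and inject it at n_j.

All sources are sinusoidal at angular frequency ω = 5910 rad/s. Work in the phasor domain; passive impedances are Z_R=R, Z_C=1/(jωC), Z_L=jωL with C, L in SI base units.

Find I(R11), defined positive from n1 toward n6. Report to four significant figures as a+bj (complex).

-0.2367-1.228e-08j A

Element admittances at ω=5910 rad/s:
  Y(R1) = 0.009524+0.000j S between n8,n10
  Y(R2) = 0.003717+0.000j S between n3,n2
  Y(R3) = 0.0002439+0.000j S between n6,n8
  Y(R4) = 0.1445+0.000j S between n10,n0
  Y(R5) = 0.03390+0.000j S between n10,n6
  Y(R6) = 0.0001211+0.000j S between n6,n2
  Y(C1) = 0.000+0.006501j S between n2,n0
  Y(L1) = 0.000-0.002223j S between n3,n0
  Y(R7) = 0.0006250+0.000j S between n8,n10
  Y(R8) = 0.01156+0.000j S between n1,n9
  I1: injects 0.00693 A into n0 (from n4)
  Y(R9) = 0.03774+0.000j S between n2,n3
  Y(R10) = 0.0001089+0.000j S between n4,n7
  Y(R11) = 0.1600+0.000j S between n1,n6
  Y(R12) = 0.04785+0.000j S between n7,n5
  Y(R13) = 0.003663+0.000j S between n0,n5
  Y(R14) = 0.0001062+0.000j S between n8,n9
  Y(L2) = 0.000-0.002241j S between n3,n7
  Y(R15) = 0.9434+0.000j S between n6,n9
  Y(R16) = 0.04049+0.000j S between n5,n7
  V1: constraint V(n9)−V(n1) = 1.73
  V2: constraint V(n8)−V(n4) = 4.15
Assemble and solve the 12×12 MNA system:
  V(n1)=-1.530+0.0002880j  V(n2)=0.03655+0.07643j  V(n3)=0.02481+0.08239j  V(n4)=-4.803-0.0005101j  V(n5)=-0.05828-0.05076j  V(n6)=-0.05100+0.0002880j  V(n7)=-0.06069-0.05286j  V(n8)=-0.6529-0.0005101j  V(n9)=0.1998+0.0002880j  V(n10)=-0.04431+2.433e-05j
  i(V1)=-0.2567-1.228e-08j  i(V2)=0.006413+5.703e-06j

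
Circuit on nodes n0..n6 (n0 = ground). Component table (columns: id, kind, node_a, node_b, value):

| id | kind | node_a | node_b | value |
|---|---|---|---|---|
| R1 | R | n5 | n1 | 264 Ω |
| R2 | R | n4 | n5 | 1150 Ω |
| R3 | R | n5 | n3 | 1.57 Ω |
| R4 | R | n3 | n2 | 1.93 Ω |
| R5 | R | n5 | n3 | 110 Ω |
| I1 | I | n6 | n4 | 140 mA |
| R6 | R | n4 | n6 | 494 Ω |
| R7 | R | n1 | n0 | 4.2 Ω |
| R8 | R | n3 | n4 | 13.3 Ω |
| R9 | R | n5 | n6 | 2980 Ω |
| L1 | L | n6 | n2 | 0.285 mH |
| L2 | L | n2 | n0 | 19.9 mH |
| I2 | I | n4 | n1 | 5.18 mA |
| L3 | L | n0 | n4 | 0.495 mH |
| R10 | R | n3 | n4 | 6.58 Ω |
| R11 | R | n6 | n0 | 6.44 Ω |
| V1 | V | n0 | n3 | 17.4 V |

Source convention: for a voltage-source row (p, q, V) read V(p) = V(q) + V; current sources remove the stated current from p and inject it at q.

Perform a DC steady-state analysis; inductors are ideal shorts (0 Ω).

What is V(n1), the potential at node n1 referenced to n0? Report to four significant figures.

-0.2490 V

Apply KCL at each of the 6 non-ground nodes and solve the resulting linear system.
Node n1: branches {R1, R7, I2} → V_1 = -0.2490
Node n2: branches {R4, L1, L2} → V_2 = 0.000
Node n3: branches {R3, R4, R5, R8, R10, V1} → V_3 = -17.40
Node n4: branches {R2, I1, R6, R8, I2, L3, R10} → V_4 = 0.000
Node n5: branches {R1, R2, R3, R5, R9} → V_5 = -17.27
Node n6: branches {I1, R6, R9, L1, R11} → V_6 = 0.000
Source currents: i(L1)=-0.1458, i(L2)=-9.161, i(L3)=3.833, i(V1)=-13.05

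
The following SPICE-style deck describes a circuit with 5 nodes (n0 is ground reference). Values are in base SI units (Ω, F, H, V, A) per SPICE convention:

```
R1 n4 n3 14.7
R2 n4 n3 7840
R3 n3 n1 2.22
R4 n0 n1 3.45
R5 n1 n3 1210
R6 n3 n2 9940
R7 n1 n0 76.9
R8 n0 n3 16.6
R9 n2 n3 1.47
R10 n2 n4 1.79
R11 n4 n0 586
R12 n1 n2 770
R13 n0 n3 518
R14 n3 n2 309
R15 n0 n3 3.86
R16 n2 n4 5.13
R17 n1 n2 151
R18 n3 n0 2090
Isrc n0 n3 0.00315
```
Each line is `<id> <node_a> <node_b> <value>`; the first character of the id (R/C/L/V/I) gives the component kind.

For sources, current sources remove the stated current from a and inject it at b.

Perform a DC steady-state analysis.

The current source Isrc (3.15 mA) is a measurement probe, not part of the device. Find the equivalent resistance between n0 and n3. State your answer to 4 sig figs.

Element admittances at DC:
  Y(R1) = 0.06803 S between n4,n3
  Y(R2) = 0.0001276 S between n4,n3
  Y(R3) = 0.4505 S between n3,n1
  Y(R4) = 0.2899 S between n0,n1
  Y(R5) = 0.0008264 S between n1,n3
  Y(R6) = 0.0001006 S between n3,n2
  Y(R7) = 0.01300 S between n1,n0
  Y(R8) = 0.06024 S between n0,n3
  Y(R9) = 0.6803 S between n2,n3
  Y(R10) = 0.5587 S between n2,n4
  Y(R11) = 0.001706 S between n4,n0
  Y(R12) = 0.001299 S between n1,n2
  Y(R13) = 0.001931 S between n0,n3
  Y(R14) = 0.003236 S between n3,n2
  Y(R15) = 0.2591 S between n0,n3
  Y(R16) = 0.1949 S between n2,n4
  Y(R17) = 0.006623 S between n1,n2
  Y(R18) = 0.0004785 S between n3,n0
  Isrc: injects 0.00315 A into n3 (from n0)
Assemble and solve the 4×4 MNA system:
  V(n1)=0.003752  V(n2)=0.006188  V(n3)=0.006227  V(n4)=0.006178

R_eq = 1.977 Ω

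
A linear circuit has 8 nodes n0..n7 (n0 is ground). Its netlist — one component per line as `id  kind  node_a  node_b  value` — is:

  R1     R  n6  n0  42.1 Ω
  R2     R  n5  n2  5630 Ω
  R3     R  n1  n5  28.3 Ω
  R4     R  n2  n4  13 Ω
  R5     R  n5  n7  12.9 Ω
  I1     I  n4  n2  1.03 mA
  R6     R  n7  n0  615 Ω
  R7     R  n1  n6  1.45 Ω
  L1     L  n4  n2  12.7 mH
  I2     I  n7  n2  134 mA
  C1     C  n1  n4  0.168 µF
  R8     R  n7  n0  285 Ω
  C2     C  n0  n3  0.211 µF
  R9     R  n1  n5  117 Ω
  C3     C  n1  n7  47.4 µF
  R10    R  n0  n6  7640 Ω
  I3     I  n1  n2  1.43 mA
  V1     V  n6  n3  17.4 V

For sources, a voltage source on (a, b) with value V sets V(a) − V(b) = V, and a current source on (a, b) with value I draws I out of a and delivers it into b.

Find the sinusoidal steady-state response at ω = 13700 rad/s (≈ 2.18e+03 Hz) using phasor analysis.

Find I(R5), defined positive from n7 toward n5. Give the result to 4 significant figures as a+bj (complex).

-0.001655+0.01234j A

Apply KCL at each of the 7 non-ground nodes and solve the resulting linear system.
Node n1: branches {R3, R7, C1, R9, C3, I3} → V_1 = 0.1727+1.668j
Node n2: branches {R2, R4, I1, L1, I2, I3} → V_2 = 6.399-56.43j
Node n3: branches {C2, V1} → V_3 = -17.23+1.682j
Node n4: branches {R4, I1, L1, C1} → V_4 = 4.660-56.69j
Node n5: branches {R2, R3, R5, R9} → V_5 = 0.1602+1.714j
Node n6: branches {R1, R7, R10, V1} → V_6 = 0.1737+1.682j
Node n7: branches {R5, R6, I2, R8, C3} → V_7 = 0.1389+1.873j
Source currents: i(V1)=-0.004863-0.04980j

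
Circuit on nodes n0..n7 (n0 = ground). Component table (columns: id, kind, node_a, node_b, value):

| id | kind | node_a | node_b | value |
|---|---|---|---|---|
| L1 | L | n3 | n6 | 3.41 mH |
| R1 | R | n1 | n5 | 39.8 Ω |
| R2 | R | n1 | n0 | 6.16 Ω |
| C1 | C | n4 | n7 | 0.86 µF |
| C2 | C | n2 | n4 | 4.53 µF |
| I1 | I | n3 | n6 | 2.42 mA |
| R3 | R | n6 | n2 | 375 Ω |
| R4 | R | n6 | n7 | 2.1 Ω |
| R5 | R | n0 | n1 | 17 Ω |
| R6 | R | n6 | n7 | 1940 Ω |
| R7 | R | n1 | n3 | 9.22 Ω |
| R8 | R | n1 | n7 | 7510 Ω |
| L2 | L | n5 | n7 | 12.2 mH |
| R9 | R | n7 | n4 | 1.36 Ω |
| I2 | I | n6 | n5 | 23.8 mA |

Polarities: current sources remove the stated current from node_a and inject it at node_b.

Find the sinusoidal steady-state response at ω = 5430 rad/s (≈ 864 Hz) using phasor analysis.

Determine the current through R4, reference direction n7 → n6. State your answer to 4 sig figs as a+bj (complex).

0.009441-0.007950j A

Apply KCL at each of the 7 non-ground nodes and solve the resulting linear system.
Node n1: branches {R1, R2, R5, R7, R8} → V_1 = 0.000+0.000j
Node n2: branches {C2, R3} → V_2 = 0.03760-0.3079j
Node n3: branches {L1, I1, R7} → V_3 = -0.1318-0.07373j
Node n4: branches {C1, C2, R9} → V_4 = 0.03605-0.3102j
Node n5: branches {R1, L2, I2} → V_5 = 0.5686+0.3199j
Node n6: branches {L1, I1, R3, R4, R6, I2} → V_6 = 0.01630-0.2936j
Node n7: branches {C1, R4, R6, R8, L2, R9} → V_7 = 0.03613-0.3103j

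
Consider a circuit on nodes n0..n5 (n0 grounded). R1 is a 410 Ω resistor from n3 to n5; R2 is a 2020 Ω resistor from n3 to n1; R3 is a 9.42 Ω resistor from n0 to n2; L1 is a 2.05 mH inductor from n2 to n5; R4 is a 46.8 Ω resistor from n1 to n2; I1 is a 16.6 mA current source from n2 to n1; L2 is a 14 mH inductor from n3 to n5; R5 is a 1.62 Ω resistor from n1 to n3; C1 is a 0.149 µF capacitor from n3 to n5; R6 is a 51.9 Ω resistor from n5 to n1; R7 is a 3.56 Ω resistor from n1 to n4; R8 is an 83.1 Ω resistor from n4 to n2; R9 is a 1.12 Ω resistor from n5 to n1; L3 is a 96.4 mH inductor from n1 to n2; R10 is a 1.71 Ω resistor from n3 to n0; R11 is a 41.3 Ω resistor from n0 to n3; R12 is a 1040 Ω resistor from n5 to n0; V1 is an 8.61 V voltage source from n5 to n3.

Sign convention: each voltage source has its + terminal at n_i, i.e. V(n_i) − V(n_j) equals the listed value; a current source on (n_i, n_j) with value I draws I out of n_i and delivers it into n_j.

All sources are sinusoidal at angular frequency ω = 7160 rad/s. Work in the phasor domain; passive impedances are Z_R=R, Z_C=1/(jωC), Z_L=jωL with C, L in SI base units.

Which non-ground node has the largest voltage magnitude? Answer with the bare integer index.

Apply KCL at each of the 5 non-ground nodes and solve the resulting linear system.
Node n1: branches {R2, R4, I1, R5, R6, R7, R9, L3} → V_1 = 4.639+0.4010j
Node n2: branches {R3, L1, R4, I1, R8, L3} → V_2 = 2.548-2.673j
Node n3: branches {R1, R2, L2, R5, C1, R10, R11, V1} → V_3 = -0.4570+0.4652j
Node n4: branches {R7, R8} → V_4 = 4.553+0.2748j
Node n5: branches {R1, L1, L2, C1, R6, R9, R12, V1} → V_5 = 8.153+0.4652j
Source currents: i(V1)=-3.448+0.3996j

5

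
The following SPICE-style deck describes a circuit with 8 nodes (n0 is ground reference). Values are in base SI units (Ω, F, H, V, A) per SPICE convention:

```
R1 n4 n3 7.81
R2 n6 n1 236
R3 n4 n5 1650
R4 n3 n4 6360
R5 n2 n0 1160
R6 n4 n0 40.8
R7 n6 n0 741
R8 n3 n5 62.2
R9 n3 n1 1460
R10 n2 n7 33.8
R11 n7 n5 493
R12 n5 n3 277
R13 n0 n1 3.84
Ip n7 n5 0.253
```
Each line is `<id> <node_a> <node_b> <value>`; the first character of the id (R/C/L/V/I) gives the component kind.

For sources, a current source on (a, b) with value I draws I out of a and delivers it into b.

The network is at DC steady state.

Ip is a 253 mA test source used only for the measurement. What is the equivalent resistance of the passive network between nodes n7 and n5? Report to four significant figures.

R_eq = 356.7 Ω

Apply KCL at each of the 7 non-ground nodes and solve the resulting linear system.
Node n1: branches {R2, R9, R13} → V_1 = 0.008553
Node n2: branches {R5, R10} → V_2 = -81.16
Node n3: branches {R1, R4, R8, R9, R12} → V_3 = 3.273
Node n4: branches {R1, R3, R4, R6} → V_4 = 2.763
Node n5: branches {R3, R8, R11, R12, Ip} → V_5 = 6.706
Node n6: branches {R2, R7} → V_6 = 0.006487
Node n7: branches {R10, R11, Ip} → V_7 = -83.53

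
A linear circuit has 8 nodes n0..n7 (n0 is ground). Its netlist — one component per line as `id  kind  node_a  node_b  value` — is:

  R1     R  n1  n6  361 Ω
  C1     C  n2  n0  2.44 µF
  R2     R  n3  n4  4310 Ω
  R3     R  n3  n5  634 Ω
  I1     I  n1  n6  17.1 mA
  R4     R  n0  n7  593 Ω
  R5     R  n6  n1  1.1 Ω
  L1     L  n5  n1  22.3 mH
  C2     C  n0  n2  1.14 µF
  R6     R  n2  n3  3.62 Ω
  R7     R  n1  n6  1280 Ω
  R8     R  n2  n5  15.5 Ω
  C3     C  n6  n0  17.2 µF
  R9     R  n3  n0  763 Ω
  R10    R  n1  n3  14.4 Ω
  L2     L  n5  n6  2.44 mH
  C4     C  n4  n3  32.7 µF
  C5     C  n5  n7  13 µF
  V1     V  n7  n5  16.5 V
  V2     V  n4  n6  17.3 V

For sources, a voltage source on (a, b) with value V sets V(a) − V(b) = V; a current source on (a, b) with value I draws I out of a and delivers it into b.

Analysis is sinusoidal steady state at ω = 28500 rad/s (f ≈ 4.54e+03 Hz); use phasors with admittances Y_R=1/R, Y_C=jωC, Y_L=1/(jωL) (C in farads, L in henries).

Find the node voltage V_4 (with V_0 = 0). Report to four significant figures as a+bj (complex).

14.68+0.5255j V

Element admittances at ω=28500 rad/s:
  Y(R1) = 0.002770+0.000j S between n1,n6
  Y(C1) = 0.000+0.06954j S between n2,n0
  Y(R2) = 0.0002320+0.000j S between n3,n4
  Y(R3) = 0.001577+0.000j S between n3,n5
  I1: injects 0.0171 A into n6 (from n1)
  Y(R4) = 0.001686+0.000j S between n0,n7
  Y(R5) = 0.9091+0.000j S between n6,n1
  Y(L1) = 0.000-0.001573j S between n5,n1
  Y(C2) = 0.000+0.03249j S between n0,n2
  Y(R6) = 0.2762+0.000j S between n2,n3
  Y(R7) = 0.0007813+0.000j S between n1,n6
  Y(R8) = 0.06452+0.000j S between n2,n5
  Y(C3) = 0.000+0.4902j S between n6,n0
  Y(R9) = 0.001311+0.000j S between n3,n0
  Y(R10) = 0.06944+0.000j S between n1,n3
  Y(L2) = 0.000-0.01438j S between n5,n6
  Y(C4) = 0.000+0.9320j S between n4,n3
  Y(C5) = 0.000+0.3705j S between n5,n7
  V1: constraint V(n7)−V(n5) = 16.5
  V2: constraint V(n4)−V(n6) = 17.3
Assemble and solve the 9×9 MNA system:
  V(n1)=-1.498+0.6041j  V(n2)=12.53-1.888j  V(n3)=13.45+1.933j  V(n4)=14.68+0.5255j  V(n5)=11.58+1.565j  V(n6)=-2.618+0.5255j  V(n7)=28.08+1.565j
  i(V1)=-0.04736-6.116j  i(V2)=-1.312-1.151j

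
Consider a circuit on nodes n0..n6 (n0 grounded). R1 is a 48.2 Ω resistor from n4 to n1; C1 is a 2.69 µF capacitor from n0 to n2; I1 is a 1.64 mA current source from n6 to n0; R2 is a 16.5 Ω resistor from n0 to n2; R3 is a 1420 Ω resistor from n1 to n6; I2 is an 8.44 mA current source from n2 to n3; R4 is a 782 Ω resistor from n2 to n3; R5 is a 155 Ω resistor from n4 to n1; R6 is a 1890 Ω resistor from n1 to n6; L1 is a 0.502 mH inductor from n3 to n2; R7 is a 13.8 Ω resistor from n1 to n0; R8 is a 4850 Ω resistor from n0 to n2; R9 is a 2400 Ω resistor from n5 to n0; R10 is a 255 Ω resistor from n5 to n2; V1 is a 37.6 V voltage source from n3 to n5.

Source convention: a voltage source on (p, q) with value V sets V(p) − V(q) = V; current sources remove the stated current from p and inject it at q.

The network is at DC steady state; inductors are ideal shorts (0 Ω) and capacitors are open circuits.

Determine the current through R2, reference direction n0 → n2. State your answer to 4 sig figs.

Apply KCL at each of the 6 non-ground nodes and solve the resulting linear system.
Node n1: branches {R1, R3, R5, R6, R7} → V_1 = -0.02263
Node n2: branches {C1, R2, I2, R4, L1, R8, R10} → V_2 = 0.2559
Node n3: branches {I2, R4, L1, V1} → V_3 = 0.2559
Node n4: branches {R1, R5} → V_4 = -0.02263
Node n5: branches {R9, R10, V1} → V_5 = -37.34
Node n6: branches {I1, R3, R6} → V_6 = -1.352
Source currents: i(L1)=0.1715, i(V1)=-0.1630

-0.01551 A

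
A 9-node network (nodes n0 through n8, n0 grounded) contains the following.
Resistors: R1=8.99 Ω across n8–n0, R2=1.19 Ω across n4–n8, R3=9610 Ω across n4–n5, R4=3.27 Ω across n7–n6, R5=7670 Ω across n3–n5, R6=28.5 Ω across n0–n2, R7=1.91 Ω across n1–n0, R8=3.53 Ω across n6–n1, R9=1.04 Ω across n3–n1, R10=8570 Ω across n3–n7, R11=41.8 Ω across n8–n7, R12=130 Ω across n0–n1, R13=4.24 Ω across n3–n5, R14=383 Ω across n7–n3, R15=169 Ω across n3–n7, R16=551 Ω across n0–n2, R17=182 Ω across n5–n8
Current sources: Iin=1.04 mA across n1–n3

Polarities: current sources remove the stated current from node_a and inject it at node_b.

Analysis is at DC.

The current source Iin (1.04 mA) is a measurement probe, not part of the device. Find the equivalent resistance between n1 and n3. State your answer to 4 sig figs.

R_eq = 1.026 Ω

Element admittances at DC:
  Y(R1) = 0.1112 S between n8,n0
  Y(R2) = 0.8403 S between n4,n8
  Y(R3) = 0.0001041 S between n4,n5
  Y(R4) = 0.3058 S between n7,n6
  Y(R5) = 0.0001304 S between n3,n5
  Y(R6) = 0.03509 S between n0,n2
  Y(R7) = 0.5236 S between n1,n0
  Y(R8) = 0.2833 S between n6,n1
  Y(R9) = 0.9615 S between n3,n1
  Y(R10) = 0.0001167 S between n3,n7
  Y(R11) = 0.02392 S between n8,n7
  Y(R12) = 0.007692 S between n0,n1
  Y(R13) = 0.2358 S between n3,n5
  Y(R14) = 0.002611 S between n7,n3
  Y(R15) = 0.005917 S between n3,n7
  Y(R16) = 0.001815 S between n0,n2
  Y(R17) = 0.005495 S between n5,n8
  Iin: injects 0.00104 A into n3 (from n1)
Assemble and solve the 8×8 MNA system:
  V(n1)=-1.035e-05  V(n2)=0.000  V(n3)=0.001056  V(n4)=4.953e-05  V(n5)=0.001033  V(n6)=2.044e-05  V(n7)=4.895e-05  V(n8)=4.941e-05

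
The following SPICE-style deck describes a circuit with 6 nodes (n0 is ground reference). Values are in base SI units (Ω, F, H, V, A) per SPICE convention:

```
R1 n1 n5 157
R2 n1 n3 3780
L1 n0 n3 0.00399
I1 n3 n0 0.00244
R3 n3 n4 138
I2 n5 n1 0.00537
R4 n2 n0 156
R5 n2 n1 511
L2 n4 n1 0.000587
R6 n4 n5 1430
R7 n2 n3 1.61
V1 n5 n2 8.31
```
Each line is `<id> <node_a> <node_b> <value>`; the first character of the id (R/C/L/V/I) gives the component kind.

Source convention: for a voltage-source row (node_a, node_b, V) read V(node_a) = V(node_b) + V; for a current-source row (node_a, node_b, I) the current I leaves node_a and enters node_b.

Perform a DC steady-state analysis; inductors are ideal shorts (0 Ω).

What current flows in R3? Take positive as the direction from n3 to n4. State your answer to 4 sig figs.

-0.02791 A

Apply KCL at each of the 5 non-ground nodes and solve the resulting linear system.
Node n1: branches {R1, R2, I2, R5, L2} → V_1 = 3.852
Node n2: branches {R4, R5, R7, V1} → V_2 = -0.04610
Node n3: branches {R2, L1, I1, R3, R7} → V_3 = 0.000
Node n4: branches {R3, L2, R6} → V_4 = 3.852
Node n5: branches {R1, I2, R6, V1} → V_5 = 8.264
Source currents: i(L1)=0.002144, i(L2)=-0.02483, i(V1)=-0.03656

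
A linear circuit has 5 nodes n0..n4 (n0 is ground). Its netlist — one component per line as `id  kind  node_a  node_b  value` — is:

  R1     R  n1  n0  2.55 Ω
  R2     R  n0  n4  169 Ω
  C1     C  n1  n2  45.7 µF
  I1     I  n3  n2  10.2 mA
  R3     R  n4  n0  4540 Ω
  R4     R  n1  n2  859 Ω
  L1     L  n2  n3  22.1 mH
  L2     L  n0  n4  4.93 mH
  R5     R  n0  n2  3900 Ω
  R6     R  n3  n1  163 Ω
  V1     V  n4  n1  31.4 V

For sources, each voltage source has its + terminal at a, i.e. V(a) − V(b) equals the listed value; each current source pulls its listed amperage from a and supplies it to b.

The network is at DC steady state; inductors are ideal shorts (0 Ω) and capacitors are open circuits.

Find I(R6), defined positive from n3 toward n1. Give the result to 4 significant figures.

Element admittances at DC:
  Y(R1) = 0.3922 S between n1,n0
  Y(R2) = 0.005917 S between n0,n4
  Y(C1) = 0.000 S between n1,n2
  I1: injects 0.0102 A into n2 (from n3)
  Y(R3) = 0.0002203 S between n4,n0
  Y(R4) = 0.001164 S between n1,n2
  L1: short n2↔n3 (DC inductor)
  L2: short n0↔n4 (DC inductor)
  Y(R5) = 0.0002564 S between n0,n2
  Y(R6) = 0.006135 S between n3,n1
  V1: constraint V(n4)−V(n1) = 31.4
Assemble and solve the 7×7 MNA system:
  V(n1)=-31.40  V(n2)=-30.33  V(n3)=-30.33  V(n4)=0.000
  i(L1)=0.01674  i(L2)=-12.32  i(V1)=-12.32

0.006538 A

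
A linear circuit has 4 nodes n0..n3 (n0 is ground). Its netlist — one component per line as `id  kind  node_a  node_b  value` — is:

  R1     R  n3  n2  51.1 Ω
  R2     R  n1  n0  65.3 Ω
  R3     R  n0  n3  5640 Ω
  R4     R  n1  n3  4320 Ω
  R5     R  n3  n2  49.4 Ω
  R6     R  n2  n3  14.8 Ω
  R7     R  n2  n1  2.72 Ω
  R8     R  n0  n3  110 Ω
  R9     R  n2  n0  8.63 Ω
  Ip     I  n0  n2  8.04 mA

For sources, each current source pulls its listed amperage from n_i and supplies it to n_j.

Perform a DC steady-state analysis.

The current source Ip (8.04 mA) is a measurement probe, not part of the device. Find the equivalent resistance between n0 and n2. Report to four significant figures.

R_eq = 7.189 Ω

Apply KCL at each of the 3 non-ground nodes and solve the resulting linear system.
Node n1: branches {R2, R4, R7} → V_1 = 0.05548
Node n2: branches {R1, R5, R6, R7, R9, Ip} → V_2 = 0.05780
Node n3: branches {R1, R3, R4, R5, R6, R8} → V_3 = 0.05321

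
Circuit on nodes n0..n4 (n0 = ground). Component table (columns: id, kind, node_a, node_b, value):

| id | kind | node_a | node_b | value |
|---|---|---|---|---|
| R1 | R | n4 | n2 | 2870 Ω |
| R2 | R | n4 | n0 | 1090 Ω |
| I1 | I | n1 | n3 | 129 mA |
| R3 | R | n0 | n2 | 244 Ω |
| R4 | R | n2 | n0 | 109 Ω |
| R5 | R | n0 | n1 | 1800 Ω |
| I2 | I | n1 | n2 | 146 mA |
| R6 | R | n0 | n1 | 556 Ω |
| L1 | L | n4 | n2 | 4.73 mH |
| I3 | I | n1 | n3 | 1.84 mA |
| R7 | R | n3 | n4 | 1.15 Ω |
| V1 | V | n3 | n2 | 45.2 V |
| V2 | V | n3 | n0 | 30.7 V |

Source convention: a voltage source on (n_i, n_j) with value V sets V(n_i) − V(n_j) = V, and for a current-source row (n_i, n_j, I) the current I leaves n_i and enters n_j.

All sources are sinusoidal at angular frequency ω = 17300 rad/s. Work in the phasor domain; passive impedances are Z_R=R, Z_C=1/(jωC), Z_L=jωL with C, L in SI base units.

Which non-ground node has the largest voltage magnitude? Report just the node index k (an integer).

1

Apply KCL at each of the 4 non-ground nodes and solve the resulting linear system.
Node n1: branches {I1, R5, I2, R6, I3} → V_1 = -117.6+0.000j
Node n2: branches {R1, R3, R4, I2, L1, V1} → V_2 = -14.50+0.000j
Node n3: branches {I1, I3, R7, V1, V2} → V_3 = 30.70+0.000j
Node n4: branches {R1, R2, L1, R7} → V_4 = 30.64+0.6335j
Source currents: i(V1)=-0.3619+0.5514j, i(V2)=0.4412-0.0005812j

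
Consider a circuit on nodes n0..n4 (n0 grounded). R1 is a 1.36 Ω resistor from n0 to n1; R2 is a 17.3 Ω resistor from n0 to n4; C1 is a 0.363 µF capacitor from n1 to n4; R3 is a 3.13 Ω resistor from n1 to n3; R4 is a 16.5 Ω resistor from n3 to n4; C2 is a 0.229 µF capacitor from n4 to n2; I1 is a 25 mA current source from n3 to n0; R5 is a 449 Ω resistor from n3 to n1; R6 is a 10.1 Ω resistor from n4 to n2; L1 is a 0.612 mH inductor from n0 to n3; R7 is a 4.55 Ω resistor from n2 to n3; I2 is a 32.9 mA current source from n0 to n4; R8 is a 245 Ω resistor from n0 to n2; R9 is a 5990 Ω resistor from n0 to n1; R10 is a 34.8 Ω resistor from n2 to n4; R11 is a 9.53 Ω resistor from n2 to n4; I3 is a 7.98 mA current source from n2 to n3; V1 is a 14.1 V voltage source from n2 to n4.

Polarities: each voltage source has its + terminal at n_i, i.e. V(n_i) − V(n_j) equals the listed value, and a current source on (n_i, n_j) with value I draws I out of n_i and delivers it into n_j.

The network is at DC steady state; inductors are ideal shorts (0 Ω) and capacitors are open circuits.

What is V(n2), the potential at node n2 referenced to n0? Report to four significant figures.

4.951 V

Apply KCL at each of the 4 non-ground nodes and solve the resulting linear system.
Node n1: branches {R1, C1, R3, R5, R9} → V_1 = 0.000
Node n2: branches {C2, R6, R7, R8, R10, R11, I3, V1} → V_2 = 4.951
Node n3: branches {R3, R4, I1, R5, L1, R7, I3} → V_3 = 0.000
Node n4: branches {R2, C1, R4, C2, R6, I2, R10, R11, V1} → V_4 = -9.149
Source currents: i(L1)=-0.5166, i(V1)=-4.397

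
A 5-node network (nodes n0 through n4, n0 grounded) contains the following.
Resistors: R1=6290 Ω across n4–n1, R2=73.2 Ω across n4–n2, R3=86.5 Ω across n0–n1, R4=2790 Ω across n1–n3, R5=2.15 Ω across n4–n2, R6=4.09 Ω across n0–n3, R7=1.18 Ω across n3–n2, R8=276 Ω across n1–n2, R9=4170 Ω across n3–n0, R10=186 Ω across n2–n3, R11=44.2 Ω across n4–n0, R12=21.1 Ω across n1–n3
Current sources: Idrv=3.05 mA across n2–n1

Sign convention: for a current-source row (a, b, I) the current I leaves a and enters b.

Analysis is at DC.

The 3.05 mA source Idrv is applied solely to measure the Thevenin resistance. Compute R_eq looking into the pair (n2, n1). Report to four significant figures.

R_eq = 16.95 Ω

Apply KCL at each of the 4 non-ground nodes and solve the resulting linear system.
Node n1: branches {R1, R3, R4, R8, R12, Idrv} → V_1 = 0.04670
Node n2: branches {R2, R5, R7, R8, R10, Idrv} → V_2 = -0.004988
Node n3: branches {R4, R6, R7, R9, R10, R12} → V_3 = -0.001767
Node n4: branches {R1, R2, R5, R11} → V_4 = -0.004747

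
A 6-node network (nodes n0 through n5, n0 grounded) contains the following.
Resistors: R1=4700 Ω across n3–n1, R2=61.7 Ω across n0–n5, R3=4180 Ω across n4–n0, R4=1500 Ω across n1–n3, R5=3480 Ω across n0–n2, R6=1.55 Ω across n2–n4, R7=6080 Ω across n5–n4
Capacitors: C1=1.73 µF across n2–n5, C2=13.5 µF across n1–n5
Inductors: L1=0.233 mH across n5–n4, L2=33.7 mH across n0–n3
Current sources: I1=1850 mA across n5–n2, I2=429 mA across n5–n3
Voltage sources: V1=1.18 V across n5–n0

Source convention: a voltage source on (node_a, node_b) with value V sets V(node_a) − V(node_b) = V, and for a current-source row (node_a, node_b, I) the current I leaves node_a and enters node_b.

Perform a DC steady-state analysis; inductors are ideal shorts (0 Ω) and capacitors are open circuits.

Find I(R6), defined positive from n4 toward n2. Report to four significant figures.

-1.849 A

MNA unknowns: 5 node voltages V₁..V_5 plus 3 source currents (L1, L2, V1)
R1: Y=0.0002128 on G[3,1]
C1: Y=0.000 on G[2,5]
L1: row V5−V4=0, i_L1 at 5,4
R2: Y=0.01621 on G[0,5]
I1: z[5]−=1.85, z[2]+=1.85
R3: Y=0.0002392 on G[4,0]
I2: z[5]−=0.429, z[3]+=0.429
C2: Y=0.000 on G[1,5]
L2: row V0−V3=0, i_L2 at 0,3
R4: Y=0.0006667 on G[1,3]
R5: Y=0.0002874 on G[0,2]
R6: Y=0.6452 on G[2,4]
R7: Y=0.0001645 on G[5,4]
V1: row V5−V0=1.18, i_V1 at 5,0
solve → V1=0.000, V2=4.046, V3=0.000, V4=1.180, V5=1.180
aux → i_L1=-1.849, i_L2=-0.4290, i_V1=-0.4496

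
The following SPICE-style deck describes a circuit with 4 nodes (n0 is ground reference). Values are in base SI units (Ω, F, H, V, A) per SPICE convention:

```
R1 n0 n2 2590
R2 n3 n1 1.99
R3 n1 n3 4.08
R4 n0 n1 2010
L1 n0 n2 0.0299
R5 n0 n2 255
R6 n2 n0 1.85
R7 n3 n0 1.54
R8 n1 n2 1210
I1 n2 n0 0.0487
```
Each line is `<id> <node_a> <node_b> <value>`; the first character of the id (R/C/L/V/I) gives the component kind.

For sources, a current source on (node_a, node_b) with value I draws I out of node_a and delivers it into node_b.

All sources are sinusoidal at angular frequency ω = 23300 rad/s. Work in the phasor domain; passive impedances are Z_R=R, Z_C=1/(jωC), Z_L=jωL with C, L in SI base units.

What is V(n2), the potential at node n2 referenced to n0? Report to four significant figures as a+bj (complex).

-0.08925-0.0002348j V

Apply KCL at each of the 3 non-ground nodes and solve the resulting linear system.
Node n1: branches {R2, R3, R4, R8} → V_1 = -0.0002114-5.562e-07j
Node n2: branches {R1, L1, R5, R6, R8, I1} → V_2 = -0.08925-0.0002348j
Node n3: branches {R2, R3, R7} → V_3 = -0.0001132-2.977e-07j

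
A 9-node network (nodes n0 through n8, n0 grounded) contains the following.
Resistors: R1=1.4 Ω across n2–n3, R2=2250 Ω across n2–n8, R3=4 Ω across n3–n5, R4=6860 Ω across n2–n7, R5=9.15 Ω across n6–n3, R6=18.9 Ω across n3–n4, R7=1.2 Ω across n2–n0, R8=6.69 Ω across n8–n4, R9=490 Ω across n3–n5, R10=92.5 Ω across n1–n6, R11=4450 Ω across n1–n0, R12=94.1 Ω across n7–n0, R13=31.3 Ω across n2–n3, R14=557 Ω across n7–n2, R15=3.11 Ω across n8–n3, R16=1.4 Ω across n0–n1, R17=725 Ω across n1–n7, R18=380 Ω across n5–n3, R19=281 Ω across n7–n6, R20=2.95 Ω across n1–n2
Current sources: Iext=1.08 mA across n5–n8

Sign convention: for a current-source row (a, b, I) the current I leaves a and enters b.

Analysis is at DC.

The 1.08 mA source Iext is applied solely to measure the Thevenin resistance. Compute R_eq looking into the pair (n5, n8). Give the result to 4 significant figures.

Apply KCL at each of the 8 non-ground nodes and solve the resulting linear system.
Node n1: branches {R10, R11, R16, R17, R20} → V_1 = -1.164e-08
Node n2: branches {R1, R2, R4, R7, R13, R14, R20} → V_2 = 1.399e-08
Node n3: branches {R1, R3, R5, R6, R9, R13, R15, R18} → V_3 = -1.738e-06
Node n4: branches {R6, R8} → V_4 = 0.002207
Node n5: branches {R3, R9, R18, Iext} → V_5 = -0.004242
Node n6: branches {R5, R10, R19} → V_6 = -1.546e-06
Node n7: branches {R4, R12, R14, R17, R19} → V_7 = -3.137e-07
Node n8: branches {R2, R8, R15, Iext} → V_8 = 0.002989

R_eq = 6.696 Ω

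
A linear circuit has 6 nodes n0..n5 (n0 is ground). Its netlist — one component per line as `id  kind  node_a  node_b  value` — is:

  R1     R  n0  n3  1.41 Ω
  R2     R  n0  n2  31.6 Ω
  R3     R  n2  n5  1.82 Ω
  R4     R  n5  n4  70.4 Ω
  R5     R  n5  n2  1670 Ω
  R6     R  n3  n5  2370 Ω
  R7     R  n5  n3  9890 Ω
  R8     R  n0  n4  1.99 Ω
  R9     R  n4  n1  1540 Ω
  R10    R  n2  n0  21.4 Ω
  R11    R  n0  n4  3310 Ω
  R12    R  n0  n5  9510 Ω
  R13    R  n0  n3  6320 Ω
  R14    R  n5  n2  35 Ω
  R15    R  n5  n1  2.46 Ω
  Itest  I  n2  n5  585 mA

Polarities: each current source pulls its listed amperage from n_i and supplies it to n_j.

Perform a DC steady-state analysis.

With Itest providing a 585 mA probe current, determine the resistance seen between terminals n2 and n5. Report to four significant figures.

R_eq = 1.691 Ω

Element admittances at DC:
  Y(R1) = 0.7092 S between n0,n3
  Y(R2) = 0.03165 S between n0,n2
  Y(R3) = 0.5495 S between n2,n5
  Y(R4) = 0.01420 S between n5,n4
  Y(R5) = 0.0005988 S between n5,n2
  Y(R6) = 0.0004219 S between n3,n5
  Y(R7) = 0.0001011 S between n5,n3
  Y(R8) = 0.5025 S between n0,n4
  Y(R9) = 0.0006494 S between n4,n1
  Y(R10) = 0.04673 S between n2,n0
  Y(R11) = 0.0003021 S between n0,n4
  Y(R12) = 0.0001052 S between n0,n5
  Y(R13) = 0.0001582 S between n0,n3
  Y(R14) = 0.02857 S between n5,n2
  Y(R15) = 0.4065 S between n5,n1
  Itest: injects 0.585 A into n5 (from n2)
Assemble and solve the 5×5 MNA system:
  V(n1)=0.8287  V(n2)=-0.1594  V(n3)=0.0006115  V(n4)=0.02381  V(n5)=0.8300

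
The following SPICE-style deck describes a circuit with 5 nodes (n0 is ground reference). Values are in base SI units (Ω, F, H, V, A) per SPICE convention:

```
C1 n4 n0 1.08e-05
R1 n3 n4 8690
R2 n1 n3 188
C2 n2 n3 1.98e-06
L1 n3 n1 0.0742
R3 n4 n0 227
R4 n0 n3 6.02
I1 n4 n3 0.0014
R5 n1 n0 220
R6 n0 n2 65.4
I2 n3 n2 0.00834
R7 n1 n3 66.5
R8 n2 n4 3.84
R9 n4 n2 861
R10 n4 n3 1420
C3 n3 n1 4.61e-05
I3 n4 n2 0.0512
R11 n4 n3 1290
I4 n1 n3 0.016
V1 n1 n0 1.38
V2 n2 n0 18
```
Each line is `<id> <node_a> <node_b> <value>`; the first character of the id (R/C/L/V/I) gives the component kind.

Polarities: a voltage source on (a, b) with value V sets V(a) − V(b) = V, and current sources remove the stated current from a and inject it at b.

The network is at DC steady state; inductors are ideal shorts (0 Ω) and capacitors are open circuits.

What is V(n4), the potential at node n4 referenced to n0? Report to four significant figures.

17.41 V

Apply KCL at each of the 4 non-ground nodes and solve the resulting linear system.
Node n1: branches {R2, L1, R5, R7, C3, I4, V1} → V_1 = 1.380
Node n2: branches {C2, R6, I2, R8, R9, I3, V2} → V_2 = 18.00
Node n3: branches {R1, R2, C2, L1, R4, I1, I2, R7, R10, C3, R11, I4} → V_3 = 1.380
Node n4: branches {C1, R1, R3, I1, R8, R9, R10, I3, R11} → V_4 = 17.41
Source currents: i(L1)=-0.1946, i(V1)=-0.2169, i(V2)=-0.3705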